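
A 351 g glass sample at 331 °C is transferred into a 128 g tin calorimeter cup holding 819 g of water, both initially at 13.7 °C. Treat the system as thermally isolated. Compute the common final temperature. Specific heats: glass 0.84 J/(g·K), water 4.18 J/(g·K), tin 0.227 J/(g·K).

T_f ≈ 38.7 °C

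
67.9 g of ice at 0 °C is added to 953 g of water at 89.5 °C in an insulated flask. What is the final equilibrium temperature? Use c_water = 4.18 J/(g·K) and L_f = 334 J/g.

Sum of m c ΔT and latent-heat terms is zero:
latent heat to melt: 67.9·334 = 22679
  meltwater 0→T: 67.9·4.18·T = 283.82 T
  water: 3983.5(T − 89.5)
4267.4 T = 356527 − 22679 = 333848
T ≈ 78.23 °C (positive, so assuming full melt was valid).

T_f ≈ 78.2 °C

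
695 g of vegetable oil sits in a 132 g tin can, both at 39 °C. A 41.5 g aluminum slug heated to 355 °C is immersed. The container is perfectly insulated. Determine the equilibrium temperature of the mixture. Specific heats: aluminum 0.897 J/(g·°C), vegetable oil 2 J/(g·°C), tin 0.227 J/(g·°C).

T_f ≈ 47.1 °C

T_f is the heat-capacity-weighted average of the initial temperatures:
T_f = (37.23*355 + 1390*39 + 29.96*39) / (37.23 + 1390 + 29.96)
    = 68594 / 1457.2 ≈ 47.07 °C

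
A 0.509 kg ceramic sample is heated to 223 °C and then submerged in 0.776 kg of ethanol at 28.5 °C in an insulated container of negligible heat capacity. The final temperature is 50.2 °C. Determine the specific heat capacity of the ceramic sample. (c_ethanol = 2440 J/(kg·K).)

c ≈ 467 J/(kg·K)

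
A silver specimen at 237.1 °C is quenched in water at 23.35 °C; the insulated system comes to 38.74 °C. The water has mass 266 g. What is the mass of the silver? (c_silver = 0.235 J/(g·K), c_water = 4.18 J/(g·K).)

Heat lost by the silver = heat gained by the water:
m×0.235×(237.1 − 38.74) = 266×4.18×(38.74 − 23.35)
46.61 m = 17112  ⇒  m ≈ 367.1 g

m ≈ 367 g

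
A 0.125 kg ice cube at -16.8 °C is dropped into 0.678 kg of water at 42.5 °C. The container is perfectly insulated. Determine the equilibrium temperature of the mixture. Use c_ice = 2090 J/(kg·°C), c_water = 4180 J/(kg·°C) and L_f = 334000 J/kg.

Net heat exchanged in the isolated system is zero:
ice -16.8→0 °C: 0.125·2090·16.8 = 4389; fusion: m_ice L_f = 0.125·334000 = 41750; meltwater 0→T: 0.125·4180·T = 522.5 T; water: 2834(T − 42.5)
3356.5 T = 120447 − 46139 = 74308
T ≈ 22.14 °C (positive, so assuming full melt was valid).

T_f ≈ 22.1 °C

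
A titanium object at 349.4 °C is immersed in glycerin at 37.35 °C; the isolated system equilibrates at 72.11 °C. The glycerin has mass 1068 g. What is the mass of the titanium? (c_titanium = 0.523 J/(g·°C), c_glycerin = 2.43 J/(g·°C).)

m ≈ 622 g

Heat gained plus heat lost sum to zero:
m·0.523·(72.11 − 349.4) + 1068·2.43·(72.11 − 37.35) = 0
-145.02 m = -90211
m = -90211/-145.02 ≈ 622 g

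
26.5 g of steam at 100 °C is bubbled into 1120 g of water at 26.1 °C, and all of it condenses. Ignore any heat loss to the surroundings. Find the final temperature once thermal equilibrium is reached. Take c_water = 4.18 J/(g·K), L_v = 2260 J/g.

T_f ≈ 40.3 °C

Setting the total heat transfer to zero:
latent heat released on condensation: 26.5×2260 = 59890
  condensed water 100 °C→T: 110.77(T − 100)
  original water: 4681.6(T − 26.1)
4792.4 T = 59890 + 11077 + 122190 = 193157
T ≈ 40.31 °C, under the boiling point, so the assumption holds.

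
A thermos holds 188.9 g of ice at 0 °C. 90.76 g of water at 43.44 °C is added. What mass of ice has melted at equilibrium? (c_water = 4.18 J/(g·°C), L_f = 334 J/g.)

m_melted ≈ 49.3 g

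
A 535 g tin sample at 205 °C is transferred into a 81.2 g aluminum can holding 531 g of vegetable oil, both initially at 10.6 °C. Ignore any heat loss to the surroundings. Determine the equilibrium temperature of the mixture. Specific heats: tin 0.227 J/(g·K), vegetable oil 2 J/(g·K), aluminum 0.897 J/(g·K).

Taking heat into each body as positive, Σ m c ΔT = 0:
535×0.227×(T − 205) + 531×2×(T − 10.6) + 81.2×0.897×(T − 10.6) = 0
(121.45 + 1062 + 72.84) T = 121.45×205 + 1062×10.6 + 72.84×10.6
T = 36925 / 1256.3 = 29.4 °C

T_f ≈ 29.4 °C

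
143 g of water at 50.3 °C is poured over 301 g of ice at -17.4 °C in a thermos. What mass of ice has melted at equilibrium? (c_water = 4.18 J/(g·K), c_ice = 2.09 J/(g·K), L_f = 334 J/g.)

Heat available from the water dropping to 0 °C: 143×4.18×50.3 = 30066 J.
Of that, 301×2.09×17.4 = 10946 J goes to bring the ice to 0 °C, leaving 19120 J.
To melt every bit of ice: 301×334 = 100534 J.
19120 J < 100534 J, so only part of the ice melts and the system sits at 0 °C.
Mass melted = 19120/334 ≈ 57.25 g.

m_melted ≈ 57.2 g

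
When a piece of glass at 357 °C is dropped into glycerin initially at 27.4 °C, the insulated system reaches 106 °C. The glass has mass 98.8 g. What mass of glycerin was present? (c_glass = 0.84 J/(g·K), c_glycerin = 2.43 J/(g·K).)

Setting the total heat transfer to zero:
98.8×0.84×(106 − 357) + m×2.43×(106 − 27.4) = 0
191 m = 20831
m = 20831/191 ≈ 109.1 g

m ≈ 109 g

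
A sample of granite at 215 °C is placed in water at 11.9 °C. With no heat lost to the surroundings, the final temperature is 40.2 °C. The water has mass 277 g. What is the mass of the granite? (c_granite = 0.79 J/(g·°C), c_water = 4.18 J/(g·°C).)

m ≈ 237 g

Heat lost by the granite = heat gained by the water:
m×0.79×(215 − 40.2) = 277×4.18×(40.2 − 11.9)
138.09 m = 32767  ⇒  m ≈ 237.3 g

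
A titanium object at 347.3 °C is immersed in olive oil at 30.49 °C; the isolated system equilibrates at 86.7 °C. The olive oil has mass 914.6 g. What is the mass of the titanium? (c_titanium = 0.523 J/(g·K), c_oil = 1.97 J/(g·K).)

Conservation of energy gives ΣQ = 0:
m·0.523·(86.7 − 347.3) + 914.6·1.97·(86.7 − 30.49) = 0
-136.29 m = -101277
m = -101277/-136.29 ≈ 743.1 g

m ≈ 743 g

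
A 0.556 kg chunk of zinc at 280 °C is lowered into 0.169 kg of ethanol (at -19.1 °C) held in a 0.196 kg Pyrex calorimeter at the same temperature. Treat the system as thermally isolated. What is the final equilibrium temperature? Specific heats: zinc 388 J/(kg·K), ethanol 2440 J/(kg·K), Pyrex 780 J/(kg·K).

T_f = Σ m_i c_i T_i / Σ m_i c_i:
T_f = (215.73×280 + 412.36×(-19.1) + 152.88×(-19.1)) / (215.73 + 412.36 + 152.88)
    = 49608 / 780.97 ≈ 63.52 °C

T_f ≈ 63.5 °C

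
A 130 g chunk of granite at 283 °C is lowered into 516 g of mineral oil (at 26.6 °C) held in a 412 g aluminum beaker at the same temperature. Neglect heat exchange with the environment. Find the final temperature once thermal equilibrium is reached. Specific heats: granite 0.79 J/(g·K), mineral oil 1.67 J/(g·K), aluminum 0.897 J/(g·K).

T_f is the heat-capacity-weighted average of the initial temperatures:
T_f = (102.7·283 + 861.72·26.6 + 369.56·26.6) / (102.7 + 861.72 + 369.56)
    = 61816 / 1334 ≈ 46.34 °C

T_f ≈ 46.3 °C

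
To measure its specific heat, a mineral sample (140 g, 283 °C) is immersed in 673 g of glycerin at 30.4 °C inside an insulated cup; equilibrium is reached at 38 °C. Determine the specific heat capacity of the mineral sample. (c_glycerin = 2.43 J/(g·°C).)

Heat lost by the mineral sample = heat gained by the glycerin:
140×c×(283 − 38) = 673×2.43×(38 − 30.4)
34300 c = 12429  ⇒  c ≈ 0.3624 J/(g·°C)

c ≈ 0.362 J/(g·°C)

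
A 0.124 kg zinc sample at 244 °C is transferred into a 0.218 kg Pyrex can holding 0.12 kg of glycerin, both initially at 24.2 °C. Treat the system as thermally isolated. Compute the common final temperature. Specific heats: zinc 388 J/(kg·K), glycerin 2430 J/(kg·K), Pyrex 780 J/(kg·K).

T_f ≈ 44.9 °C

Conservation of energy gives ΣQ = 0:
0.124*388*(T − 244) + 0.12*2430*(T − 24.2) + 0.218*780*(T − 24.2) = 0
48.11(T − 244) + 291.6(T − 24.2) + 170.04(T − 24.2) = 0
509.75 T = 22911
T = 22911/509.75 ≈ 44.95 °C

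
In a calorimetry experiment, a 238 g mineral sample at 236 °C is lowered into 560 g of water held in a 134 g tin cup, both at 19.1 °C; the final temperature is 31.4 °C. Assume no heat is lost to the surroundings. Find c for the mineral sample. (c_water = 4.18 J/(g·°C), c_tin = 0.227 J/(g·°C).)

c ≈ 0.599 J/(g·°C)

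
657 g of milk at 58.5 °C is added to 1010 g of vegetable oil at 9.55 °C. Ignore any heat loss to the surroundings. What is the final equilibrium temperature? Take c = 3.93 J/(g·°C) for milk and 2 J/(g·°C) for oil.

T_f ≈ 37.0 °C

Let T be the final temperature. ΣQ_i = 0:
657×3.93×(T − 58.5) + 1010×2×(T − 9.55) = 0
2582(T − 58.5) + 2020(T − 9.55) = 0
4602 T = 170339
T = 170339/4602 ≈ 37.01 °C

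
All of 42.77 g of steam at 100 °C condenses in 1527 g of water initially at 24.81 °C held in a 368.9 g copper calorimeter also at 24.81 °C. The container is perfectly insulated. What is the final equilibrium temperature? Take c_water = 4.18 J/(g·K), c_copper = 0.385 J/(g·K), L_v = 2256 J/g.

T_f ≈ 41.2 °C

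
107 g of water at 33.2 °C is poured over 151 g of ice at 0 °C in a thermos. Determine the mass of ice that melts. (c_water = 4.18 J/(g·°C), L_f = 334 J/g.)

Heat available from the water dropping to 0 °C: 107·4.18·33.2 = 14849 J.
To melt every bit of ice: 151·334 = 50434 J.
That's not enough to melt it all — equilibrium is at 0 °C with ice remaining.
Mass melted = 14849/334 ≈ 44.46 g.

m_melted ≈ 44.5 g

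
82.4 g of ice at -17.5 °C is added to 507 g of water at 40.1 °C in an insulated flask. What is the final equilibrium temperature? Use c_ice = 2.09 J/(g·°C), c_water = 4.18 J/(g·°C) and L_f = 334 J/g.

Energy conservation, ΣQ = 0:
ice -17.5→0 °C: 82.4·2.09·17.5 = 3013.8
  melt ice: 82.4·334 = 27522
  warm the meltwater: 344.43 T
  water: 2119.3(T − 40.1)
2463.7 T = 84982 − 30535 = 54447
T ≈ 22.10 °C (positive, so assuming full melt was valid).

T_f ≈ 22.1 °C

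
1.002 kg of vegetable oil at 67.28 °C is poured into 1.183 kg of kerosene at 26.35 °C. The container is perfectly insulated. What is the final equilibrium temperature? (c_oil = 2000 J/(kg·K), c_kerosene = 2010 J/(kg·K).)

Energy conservation, ΣQ = 0:
1.002*2000*(T − 67.28) + 1.183*2010*(T − 26.35) = 0
4381.8 T = 197485
T ≈ 45.07 °C

T_f ≈ 45.1 °C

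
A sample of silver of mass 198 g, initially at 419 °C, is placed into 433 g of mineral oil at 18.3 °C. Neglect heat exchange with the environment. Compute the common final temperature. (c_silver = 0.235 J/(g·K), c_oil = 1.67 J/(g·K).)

T_f ≈ 42.5 °C

Setting the total heat transfer to zero:
198·0.235·(T − 419) + 433·1.67·(T − 18.3) = 0
46.53(T − 419) + 723.11(T − 18.3) = 0
769.64 T = 32729
T ≈ 42.53 °C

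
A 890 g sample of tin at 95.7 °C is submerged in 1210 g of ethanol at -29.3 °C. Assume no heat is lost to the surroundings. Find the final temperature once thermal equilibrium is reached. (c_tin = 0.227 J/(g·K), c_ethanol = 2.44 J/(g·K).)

T_f ≈ -21.3 °C

With ΣQ=0 the equilibrium temperature is the m·c-weighted mean:
T_f = (202.03·95.7 + 2952.4·(-29.3)) / (202.03 + 2952.4)
    = -67171 / 3154.4 ≈ -21.29 °C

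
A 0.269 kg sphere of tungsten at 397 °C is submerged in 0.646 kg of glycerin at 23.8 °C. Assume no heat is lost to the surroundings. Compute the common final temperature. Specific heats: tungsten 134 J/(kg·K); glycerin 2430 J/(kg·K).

T_f ≈ 32.2 °C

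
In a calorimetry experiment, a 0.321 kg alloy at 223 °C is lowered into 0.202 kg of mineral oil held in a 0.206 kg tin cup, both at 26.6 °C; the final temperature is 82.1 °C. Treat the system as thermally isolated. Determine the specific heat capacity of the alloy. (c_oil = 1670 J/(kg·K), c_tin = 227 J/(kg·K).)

c ≈ 471 J/(kg·K)

Let T be the final temperature. ΣQ_i = 0:
0.321×c×(82.1 − 223) + 0.202×1670×(82.1 − 26.6) + 0.206×227×(82.1 − 26.6) = 0
-45.23 c = -21318
c = -21318/-45.23 ≈ 471.3 J/(kg·K)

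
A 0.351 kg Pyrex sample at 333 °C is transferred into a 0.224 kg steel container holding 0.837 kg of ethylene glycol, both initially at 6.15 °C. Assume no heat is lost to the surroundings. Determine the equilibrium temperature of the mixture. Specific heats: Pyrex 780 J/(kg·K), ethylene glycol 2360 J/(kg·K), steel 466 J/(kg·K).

T_f ≈ 44.2 °C

Let T be the final temperature. ΣQ_i = 0:
0.351·780·(T − 333) + 0.837·2360·(T − 6.15) + 0.224·466·(T − 6.15) = 0
273.78(T − 333) + 1975.3(T − 6.15) + 104.38(T − 6.15) = 0
(273.78 + 1975.3 + 104.38) T = 273.78·333 + 1975.3·6.15 + 104.38·6.15
T ≈ 44.17 °C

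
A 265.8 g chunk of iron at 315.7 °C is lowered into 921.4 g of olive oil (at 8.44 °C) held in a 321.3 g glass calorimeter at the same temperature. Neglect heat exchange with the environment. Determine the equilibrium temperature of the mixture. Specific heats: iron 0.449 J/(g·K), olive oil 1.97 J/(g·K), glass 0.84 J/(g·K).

Let T be the final temperature. ΣQ_i = 0:
265.8*0.449*(T − 315.7) + 921.4*1.97*(T − 8.44) + 321.3*0.84*(T − 8.44) = 0
119.34(T − 315.7) + 1815.2(T − 8.44) + 269.89(T − 8.44) = 0
2204.4 T = 55275
T ≈ 25.07 °C

T_f ≈ 25.1 °C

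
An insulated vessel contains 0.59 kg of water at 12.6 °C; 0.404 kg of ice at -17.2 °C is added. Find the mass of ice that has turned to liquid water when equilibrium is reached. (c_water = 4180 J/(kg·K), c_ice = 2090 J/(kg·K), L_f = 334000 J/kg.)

Heat available from the water dropping to 0 °C: 0.59×4180×12.6 = 31074 J.
Of that, 0.404×2090×17.2 = 14523 J goes to bring the ice to 0 °C, leaving 16551 J.
Melting all 0.404 kg of ice would need 0.404×334000 = 134936 J.
Since 16551 < 134936 J, not all the ice melts; equilibrium is at 0 °C.
Mass melted = 16551/334000 ≈ 0.04955 kg.

m_melted ≈ 0.0496 kg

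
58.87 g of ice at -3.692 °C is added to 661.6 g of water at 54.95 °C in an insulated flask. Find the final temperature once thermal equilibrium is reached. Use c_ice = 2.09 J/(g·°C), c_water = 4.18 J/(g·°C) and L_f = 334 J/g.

Heat gained plus heat lost sum to zero:
warm ice to 0 °C: 58.87×2.09×(0 − (-3.692)) = 454.26; latent heat to melt: 58.87×334 = 19663; warm the meltwater: 246.08 T; water: 2765.5(T − 54.95)
3011.6 T = 151964 − 20117 = 131847
T ≈ 43.78 °C. Since T > 0 °C, the all-ice-melts assumption holds.

T_f ≈ 43.8 °C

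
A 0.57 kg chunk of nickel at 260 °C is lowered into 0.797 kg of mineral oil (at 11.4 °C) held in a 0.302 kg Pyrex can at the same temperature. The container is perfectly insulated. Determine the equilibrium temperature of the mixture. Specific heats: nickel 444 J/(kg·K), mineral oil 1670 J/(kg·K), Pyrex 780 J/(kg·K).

T_f ≈ 46.0 °C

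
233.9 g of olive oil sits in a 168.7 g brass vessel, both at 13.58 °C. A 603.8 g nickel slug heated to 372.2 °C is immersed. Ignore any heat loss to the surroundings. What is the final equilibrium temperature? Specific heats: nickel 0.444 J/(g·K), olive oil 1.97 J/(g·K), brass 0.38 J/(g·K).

Conservation of energy gives ΣQ = 0:
603.8·0.444·(T − 372.2) + 233.9·1.97·(T − 13.58) + 168.7·0.38·(T − 13.58) = 0
268.09(T − 372.2) + 460.78(T − 13.58) + 64.11(T − 13.58) = 0
792.98 T = 106910
T = 106910 / 792.98 = 135 °C

T_f ≈ 134.8 °C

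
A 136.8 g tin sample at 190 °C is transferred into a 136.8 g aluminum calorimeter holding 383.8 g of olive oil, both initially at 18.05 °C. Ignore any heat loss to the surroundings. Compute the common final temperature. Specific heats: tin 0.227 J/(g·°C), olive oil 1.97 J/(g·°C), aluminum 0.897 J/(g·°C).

T_f ≈ 23.9 °C

Let T be the final temperature. ΣQ_i = 0:
136.8·0.227·(T − 190) + 383.8·1.97·(T − 18.05) + 136.8·0.897·(T − 18.05) = 0
31.05(T − 190) + 756.09(T − 18.05) + 122.71(T − 18.05) = 0
(31.05 + 756.09 + 122.71) T = 31.05·190 + 756.09·18.05 + 122.71·18.05
T = 21762/909.85 ≈ 23.92 °C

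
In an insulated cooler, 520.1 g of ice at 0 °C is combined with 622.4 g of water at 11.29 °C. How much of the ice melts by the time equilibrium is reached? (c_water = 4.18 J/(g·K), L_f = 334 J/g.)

m_melted ≈ 87.9 g

Water can give up m c ΔT = 622.4·4.18·11.29 = 29372 J before reaching 0 °C.
Melting all 520.1 g of ice would need 520.1·334 = 173713 J.
29372 J < 173713 J, so only part of the ice melts and the system sits at 0 °C.
m_melted·334 = 29372  ⇒  m_melted ≈ 87.94 g.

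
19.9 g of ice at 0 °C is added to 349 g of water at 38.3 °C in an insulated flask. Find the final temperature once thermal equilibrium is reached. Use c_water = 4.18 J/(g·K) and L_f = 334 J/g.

Net heat exchanged in the isolated system is zero:
melt ice: 19.9×334 = 6646.6; warm the meltwater: 83.18 T; water: 1458.8(T − 38.3)
1542 T = 55873 − 6646.6 = 49226
T ≈ 31.92 °C. Since T > 0 °C, the all-ice-melts assumption holds.

T_f ≈ 31.9 °C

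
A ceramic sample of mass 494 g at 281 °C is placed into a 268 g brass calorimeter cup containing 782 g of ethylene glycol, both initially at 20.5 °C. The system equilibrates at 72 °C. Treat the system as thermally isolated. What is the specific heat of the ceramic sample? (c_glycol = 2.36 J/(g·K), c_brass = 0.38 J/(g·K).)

Conservation of energy gives ΣQ = 0:
494·c·(72 − 281) + 782·2.36·(72 − 20.5) + 268·0.38·(72 − 20.5) = 0
-103246 c = -100289
c = -100289/-103246 ≈ 0.9714 J/(g·K)

c ≈ 0.971 J/(g·K)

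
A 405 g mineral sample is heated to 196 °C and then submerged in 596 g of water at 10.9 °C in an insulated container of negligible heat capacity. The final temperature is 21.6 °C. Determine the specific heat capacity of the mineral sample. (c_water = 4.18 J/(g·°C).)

m_s c (T_s − T_f) = m_water c_water (T_f − T_0):
405·c·(196 − 21.6) = 596·4.18·(21.6 − 10.9)
70632 c = 26657  ⇒  c ≈ 0.3774 J/(g·°C)

c ≈ 0.377 J/(g·°C)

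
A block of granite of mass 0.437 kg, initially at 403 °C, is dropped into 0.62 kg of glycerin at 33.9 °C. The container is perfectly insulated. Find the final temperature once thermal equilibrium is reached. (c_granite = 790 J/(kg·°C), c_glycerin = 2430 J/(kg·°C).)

T_f ≈ 102.7 °C

Energy conservation, ΣQ = 0:
0.437×790×(T − 403) + 0.62×2430×(T − 33.9) = 0
345.23(T − 403) + 1506.6(T − 33.9) = 0
(345.23 + 1506.6) T = 345.23×403 + 1506.6×33.9
T = 190201/1851.8 ≈ 102.71 °C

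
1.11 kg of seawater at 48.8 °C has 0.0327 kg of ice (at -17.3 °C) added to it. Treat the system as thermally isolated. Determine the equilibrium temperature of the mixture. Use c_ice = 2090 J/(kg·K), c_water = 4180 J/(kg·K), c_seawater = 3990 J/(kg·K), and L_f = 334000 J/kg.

T_f ≈ 44.7 °C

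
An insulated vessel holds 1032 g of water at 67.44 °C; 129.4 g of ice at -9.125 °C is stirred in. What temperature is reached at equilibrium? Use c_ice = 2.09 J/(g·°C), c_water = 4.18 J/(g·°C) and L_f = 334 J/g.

T_f ≈ 50.5 °C

Heat gained plus heat lost sum to zero:
ice -9.125→0 °C: 129.4×2.09×9.125 = 2467.8
  latent heat to melt: 129.4×334 = 43220
  meltwater 0→T: 129.4×4.18×T = 540.89 T
  water: 4313.8(T − 67.44)
4854.7 T = 290920 − 45687 = 245233
T ≈ 50.51 °C. Since T > 0 °C, the all-ice-melts assumption holds.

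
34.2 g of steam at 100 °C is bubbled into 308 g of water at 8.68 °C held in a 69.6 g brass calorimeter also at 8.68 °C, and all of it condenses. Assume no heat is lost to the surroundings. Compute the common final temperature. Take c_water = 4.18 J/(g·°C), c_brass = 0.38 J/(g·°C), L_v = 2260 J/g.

T_f ≈ 70.7 °C

Let T be the final temperature. ΣQ_i = 0:
latent heat released on condensation: 34.2·2260 = 77292
  condensed water 100 °C→T: 142.96(T − 100)
  original water: 1287.4(T − 8.68)
  brass cup: 69.6·0.38·(T − 8.68) = 26.45(T − 8.68)
1456.8 T = 77292 + 14296 + 11405 = 102992
T ≈ 70.70 °C, under the boiling point, so the assumption holds.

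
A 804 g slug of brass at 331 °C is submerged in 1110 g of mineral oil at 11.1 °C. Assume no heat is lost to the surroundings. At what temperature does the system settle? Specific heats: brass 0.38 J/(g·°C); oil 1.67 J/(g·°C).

T_f ≈ 56.4 °C

Net heat exchanged in the isolated system is zero:
804×0.38×(T − 331) + 1110×1.67×(T − 11.1) = 0
(305.52 + 1853.7) T = 305.52×331 + 1853.7×11.1
T = 121703/2159.2 ≈ 56.36 °C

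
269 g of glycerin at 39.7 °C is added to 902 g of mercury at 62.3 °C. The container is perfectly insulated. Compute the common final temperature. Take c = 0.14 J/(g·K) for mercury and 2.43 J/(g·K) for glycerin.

T_f ≈ 43.4 °C

Set heat shed by the hot body equal to heat absorbed by the cold body:
902*0.14*(62.3 − T) = 269*2.43*(T − 39.7)
126.28(62.3 − T) = 653.67(T − 39.7)
779.95 T = 33818  ⇒  T ≈ 43.36 °C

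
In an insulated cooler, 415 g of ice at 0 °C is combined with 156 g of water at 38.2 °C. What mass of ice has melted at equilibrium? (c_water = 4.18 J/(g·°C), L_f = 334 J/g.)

m_melted ≈ 74.6 g

Heat available from the water dropping to 0 °C: 156×4.18×38.2 = 24909 J.
Fully melting the ice requires m_ice L_f = 415×334 = 138610 J.
Since 24909 < 138610 J, not all the ice melts; equilibrium is at 0 °C.
m_melted×334 = 24909  ⇒  m_melted ≈ 74.58 g.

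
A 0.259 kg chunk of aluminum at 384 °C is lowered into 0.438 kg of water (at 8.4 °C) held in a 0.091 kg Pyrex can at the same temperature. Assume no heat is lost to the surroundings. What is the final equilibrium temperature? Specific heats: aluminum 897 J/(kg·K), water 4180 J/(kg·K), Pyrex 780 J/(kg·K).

T_f ≈ 49.3 °C

Heat gained plus heat lost sum to zero:
0.259×897×(T − 384) + 0.438×4180×(T − 8.4) + 0.091×780×(T − 8.4) = 0
(232.32 + 1830.8 + 70.98) T = 232.32×384 + 1830.8×8.4 + 70.98×8.4
T ≈ 49.29 °C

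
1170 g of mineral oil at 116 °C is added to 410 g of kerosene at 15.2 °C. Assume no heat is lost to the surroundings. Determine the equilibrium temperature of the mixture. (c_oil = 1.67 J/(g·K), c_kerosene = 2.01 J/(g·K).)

T_f ≈ 86.1 °C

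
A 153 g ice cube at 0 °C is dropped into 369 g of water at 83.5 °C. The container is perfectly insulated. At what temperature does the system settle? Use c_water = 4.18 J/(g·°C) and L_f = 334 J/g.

T_f ≈ 35.6 °C

Conservation of energy gives ΣQ = 0:
melt ice: 153×334 = 51102; warm the meltwater: 639.54 T; water cools: 369×4.18×(T − 83.5) = 1542.4(T − 83.5)
2182 T = 128792 − 51102 = 77690
T ≈ 35.61 °C (positive, so assuming full melt was valid).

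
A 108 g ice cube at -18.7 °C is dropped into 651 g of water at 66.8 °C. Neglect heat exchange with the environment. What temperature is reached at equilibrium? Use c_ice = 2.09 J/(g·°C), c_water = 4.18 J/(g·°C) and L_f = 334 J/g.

Taking heat into each body as positive, Σ m c ΔT = 0:
warm ice to 0 °C: 108·2.09·(0 − (-18.7)) = 4221
  latent heat to melt: 108·334 = 36072
  meltwater 0→T: 108·4.18·T = 451.44 T
  water: 2721.2(T − 66.8)
3172.6 T = 181775 − 40293 = 141482
T ≈ 44.59 °C — above 0 °C, consistent with complete melting.

T_f ≈ 44.6 °C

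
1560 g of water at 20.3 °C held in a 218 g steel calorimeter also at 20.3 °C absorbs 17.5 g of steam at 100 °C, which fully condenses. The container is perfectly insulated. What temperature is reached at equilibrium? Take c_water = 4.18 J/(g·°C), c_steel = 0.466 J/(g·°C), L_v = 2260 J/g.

Sum of m c ΔT and latent-heat terms is zero:
steam→water at 100 °C releases m L_v = 17.5·2260 = 39550; condensate cools 100→T: 17.5·4.18·(T − 100) = 73.15(T − 100); original water: 6520.8(T − 20.3); steel cup: 218·0.466·(T − 20.3) = 101.59(T − 20.3)
6695.5 T = 39550 + 7315 + 134434 = 181299
T ≈ 27.08 °C — below 100 °C, confirming all the steam condensed.

T_f ≈ 27.1 °C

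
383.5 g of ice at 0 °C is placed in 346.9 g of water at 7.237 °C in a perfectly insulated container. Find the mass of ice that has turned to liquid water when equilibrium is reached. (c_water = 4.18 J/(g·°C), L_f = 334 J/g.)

Water can give up m c ΔT = 346.9·4.18·7.237 = 10494 J before reaching 0 °C.
Fully melting the ice requires m_ice L_f = 383.5·334 = 128089 J.
10494 J < 128089 J, so only part of the ice melts and the system sits at 0 °C.
m_melt = 10494 / L_f = 31.42 g.

m_melted ≈ 31.4 g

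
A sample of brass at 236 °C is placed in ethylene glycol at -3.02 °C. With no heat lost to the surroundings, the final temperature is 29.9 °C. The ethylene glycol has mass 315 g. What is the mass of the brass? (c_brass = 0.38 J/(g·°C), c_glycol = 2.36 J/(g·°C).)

Setting the total heat transfer to zero:
m×0.38×(29.9 − 236) + 315×2.36×(29.9 − (-3.02)) = 0
-78.32 m = -24473
m = -24473/-78.32 ≈ 312.5 g

m ≈ 312 g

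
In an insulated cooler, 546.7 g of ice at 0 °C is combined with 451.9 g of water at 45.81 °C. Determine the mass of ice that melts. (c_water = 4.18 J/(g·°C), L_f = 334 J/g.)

m_melted ≈ 259 g

Water can give up m c ΔT = 451.9·4.18·45.81 = 86532 J before reaching 0 °C.
Melting all 546.7 g of ice would need 546.7·334 = 182598 J.
Since 86532 < 182598 J, not all the ice melts; equilibrium is at 0 °C.
m_melt = 86532 / L_f = 259.1 g.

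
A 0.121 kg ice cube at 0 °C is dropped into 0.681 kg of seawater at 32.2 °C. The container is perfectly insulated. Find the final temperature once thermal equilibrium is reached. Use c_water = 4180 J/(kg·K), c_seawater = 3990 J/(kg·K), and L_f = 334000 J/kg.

Heat gained plus heat lost sum to zero:
fusion: m_ice L_f = 0.121×334000 = 40414; warm the meltwater: 505.78 T; seawater cools: 0.681×3990×(T − 32.2) = 2717.2(T − 32.2)
3223 T = 87494 − 40414 = 47080
T ≈ 14.61 °C — above 0 °C, consistent with complete melting.

T_f ≈ 14.6 °C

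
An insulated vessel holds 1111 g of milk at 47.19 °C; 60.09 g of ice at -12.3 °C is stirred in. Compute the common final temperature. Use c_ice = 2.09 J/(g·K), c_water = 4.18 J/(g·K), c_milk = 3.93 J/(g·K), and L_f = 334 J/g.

T_f ≈ 39.9 °C

Setting the total heat transfer to zero:
warm ice to 0 °C: 60.09×2.09×(0 − (-12.3)) = 1544.7; fusion: m_ice L_f = 60.09×334 = 20070; meltwater 0→T: 60.09×4.18×T = 251.18 T; milk: 4366.2(T − 47.19)
4617.4 T = 206042 − 21615 = 184428
T ≈ 39.94 °C. Since T > 0 °C, the all-ice-melts assumption holds.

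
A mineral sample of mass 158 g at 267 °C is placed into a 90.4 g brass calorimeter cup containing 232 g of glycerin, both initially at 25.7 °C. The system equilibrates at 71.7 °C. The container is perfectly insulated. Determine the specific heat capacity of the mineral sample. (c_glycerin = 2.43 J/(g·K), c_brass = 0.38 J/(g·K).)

c ≈ 0.892 J/(g·K)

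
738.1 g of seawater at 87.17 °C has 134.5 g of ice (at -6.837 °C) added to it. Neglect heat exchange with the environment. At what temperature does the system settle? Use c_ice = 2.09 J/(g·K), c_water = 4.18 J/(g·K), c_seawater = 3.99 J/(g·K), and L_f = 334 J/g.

T_f ≈ 59.8 °C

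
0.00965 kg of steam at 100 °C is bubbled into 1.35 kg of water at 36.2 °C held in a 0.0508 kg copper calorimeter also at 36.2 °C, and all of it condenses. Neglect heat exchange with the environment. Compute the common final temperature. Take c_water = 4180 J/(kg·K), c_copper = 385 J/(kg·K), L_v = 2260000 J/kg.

Conservation of energy gives ΣQ = 0:
condense steam: −0.00965·2260000 = −21809; condensate cools 100→T: 0.00965·4180·(T − 100) = 40.34(T − 100); water warms: 1.35·4180·(T − 36.2) = 5643(T − 36.2); copper cup: 0.0508·385·(T − 36.2) = 19.56(T − 36.2)
5702.9 T = 21809 + 4033.7 + 204985 = 230827
T ≈ 40.48 °C, under the boiling point, so the assumption holds.

T_f ≈ 40.5 °C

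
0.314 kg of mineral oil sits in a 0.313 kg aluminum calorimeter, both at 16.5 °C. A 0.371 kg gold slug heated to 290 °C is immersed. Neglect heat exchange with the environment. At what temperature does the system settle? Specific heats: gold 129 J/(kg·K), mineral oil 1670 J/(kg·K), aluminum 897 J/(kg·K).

Conservation of energy gives ΣQ = 0:
0.371·129·(T − 290) + 0.314·1670·(T − 16.5) + 0.313·897·(T − 16.5) = 0
47.86(T − 290) + 524.38(T − 16.5) + 280.76(T − 16.5) = 0
(47.86 + 524.38 + 280.76) T = 47.86·290 + 524.38·16.5 + 280.76·16.5
T = 27164 / 853 = 31.8 °C

T_f ≈ 31.8 °C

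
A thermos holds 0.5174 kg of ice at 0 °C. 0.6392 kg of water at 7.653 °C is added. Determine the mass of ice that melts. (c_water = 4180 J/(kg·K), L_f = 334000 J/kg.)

m_melted ≈ 0.0612 kg

Cooling the water to 0 °C releases 0.6392×4180×7.653 = 20448 J.
Melting all 0.5174 kg of ice would need 0.5174×334000 = 172812 J.
That's not enough to melt it all — equilibrium is at 0 °C with ice remaining.
Mass melted = 20448/334000 ≈ 0.06122 kg.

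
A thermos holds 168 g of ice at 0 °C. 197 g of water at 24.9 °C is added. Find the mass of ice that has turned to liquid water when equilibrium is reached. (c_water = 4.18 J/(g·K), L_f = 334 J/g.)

Cooling the water to 0 °C releases 197×4.18×24.9 = 20504 J.
Fully melting the ice requires m_ice L_f = 168×334 = 56112 J.
Since 20504 < 56112 J, not all the ice melts; equilibrium is at 0 °C.
m_melt = 20504 / L_f = 61.39 g.

m_melted ≈ 61.4 g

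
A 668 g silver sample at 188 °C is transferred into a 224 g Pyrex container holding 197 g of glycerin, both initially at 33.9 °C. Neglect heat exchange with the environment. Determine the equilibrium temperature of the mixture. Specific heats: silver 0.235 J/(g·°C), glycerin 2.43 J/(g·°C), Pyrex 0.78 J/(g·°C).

Setting the total heat transfer to zero:
668·0.235·(T − 188) + 197·2.43·(T − 33.9) + 224·0.78·(T − 33.9) = 0
156.98(T − 188) + 478.71(T − 33.9) + 174.72(T − 33.9) = 0
(156.98 + 478.71 + 174.72) T = 156.98·188 + 478.71·33.9 + 174.72·33.9
T = 51664/810.41 ≈ 63.75 °C

T_f ≈ 63.7 °C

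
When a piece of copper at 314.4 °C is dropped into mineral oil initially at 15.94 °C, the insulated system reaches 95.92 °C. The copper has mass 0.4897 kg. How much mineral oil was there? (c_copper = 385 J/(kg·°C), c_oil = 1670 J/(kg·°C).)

m ≈ 0.308 kg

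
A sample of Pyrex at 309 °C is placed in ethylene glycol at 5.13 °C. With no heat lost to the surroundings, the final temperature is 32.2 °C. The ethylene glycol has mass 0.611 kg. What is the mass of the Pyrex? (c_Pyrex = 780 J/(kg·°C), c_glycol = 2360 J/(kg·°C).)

m ≈ 0.181 kg

Conservation of energy gives ΣQ = 0:
m·780·(32.2 − 309) + 0.611·2360·(32.2 − 5.13) = 0
-215904 m = -39034
m = -39034/-215904 ≈ 0.1808 kg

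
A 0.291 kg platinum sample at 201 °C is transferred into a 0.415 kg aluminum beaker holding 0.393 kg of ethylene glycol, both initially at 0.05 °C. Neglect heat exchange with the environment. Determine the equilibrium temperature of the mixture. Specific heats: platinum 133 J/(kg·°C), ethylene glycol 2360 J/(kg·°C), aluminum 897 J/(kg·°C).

T_f ≈ 5.9 °C

Taking heat into each body as positive, Σ m c ΔT = 0:
0.291·133·(T − 201) + 0.393·2360·(T − 0.05) + 0.415·897·(T − 0.05) = 0
38.7(T − 201) + 927.48(T − 0.05) + 372.25(T − 0.05) = 0
(38.7 + 927.48 + 372.25) T = 38.7·201 + 927.48·0.05 + 372.25·0.05
T = 7844.3 / 1338.4 = 5.86 °C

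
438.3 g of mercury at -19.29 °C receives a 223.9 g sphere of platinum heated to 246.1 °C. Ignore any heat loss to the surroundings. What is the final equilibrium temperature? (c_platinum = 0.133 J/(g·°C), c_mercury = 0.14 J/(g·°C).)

T_f ≈ 67.4 °C

Setting the total heat transfer to zero:
223.9*0.133*(T − 246.1) + 438.3*0.14*(T − (-19.29)) = 0
91.14 T = 6144.9
T = 6144.9 / 91.14 = 67.4 °C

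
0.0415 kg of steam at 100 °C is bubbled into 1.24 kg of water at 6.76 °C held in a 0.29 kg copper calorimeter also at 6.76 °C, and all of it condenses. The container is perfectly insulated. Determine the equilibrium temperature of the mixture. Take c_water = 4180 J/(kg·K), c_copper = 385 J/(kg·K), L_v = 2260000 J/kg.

Conservation of energy gives ΣQ = 0:
steam→water at 100 °C releases m L_v = 0.0415×2260000 = 93790; condensed water 100 °C→T: 173.47(T − 100); original water: 5183.2(T − 6.76); cup: 111.65(T − 6.76)
5468.3 T = 93790 + 17347 + 35793 = 146930
T ≈ 26.87 °C, under the boiling point, so the assumption holds.

T_f ≈ 26.9 °C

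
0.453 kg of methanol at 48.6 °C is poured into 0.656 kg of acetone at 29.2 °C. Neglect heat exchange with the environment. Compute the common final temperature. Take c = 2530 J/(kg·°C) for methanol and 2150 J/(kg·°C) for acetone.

T_f ≈ 37.9 °C

Let T be the final temperature. ΣQ_i = 0:
0.453·2530·(T − 48.6) + 0.656·2150·(T − 29.2) = 0
(1146.1 + 1410.4) T = 1146.1·48.6 + 1410.4·29.2
T = 96884/2556.5 ≈ 37.90 °C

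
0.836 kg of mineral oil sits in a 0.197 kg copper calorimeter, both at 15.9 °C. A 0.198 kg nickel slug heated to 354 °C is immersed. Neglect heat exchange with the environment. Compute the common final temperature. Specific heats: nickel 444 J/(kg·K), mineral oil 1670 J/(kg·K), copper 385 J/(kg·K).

Taking heat into each body as positive, Σ m c ΔT = 0:
0.198×444×(T − 354) + 0.836×1670×(T − 15.9) + 0.197×385×(T − 15.9) = 0
(87.91 + 1396.1 + 75.84) T = 87.91×354 + 1396.1×15.9 + 75.84×15.9
T = 54525 / 1559.9 = 35 °C

T_f ≈ 35.0 °C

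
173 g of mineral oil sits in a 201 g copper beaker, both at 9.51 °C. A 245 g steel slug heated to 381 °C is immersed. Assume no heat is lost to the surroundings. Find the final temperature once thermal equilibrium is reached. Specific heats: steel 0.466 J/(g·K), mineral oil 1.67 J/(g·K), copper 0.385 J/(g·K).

T_f ≈ 97.8 °C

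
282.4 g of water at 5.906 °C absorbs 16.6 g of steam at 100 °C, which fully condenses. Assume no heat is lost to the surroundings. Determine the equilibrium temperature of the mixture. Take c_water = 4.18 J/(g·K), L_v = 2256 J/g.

T_f ≈ 41.1 °C

Net heat exchanged in the isolated system is zero:
steam→water at 100 °C releases m L_v = 16.6×2256 = 37450
  condensed water 100 °C→T: 69.39(T − 100)
  water warms: 282.4×4.18×(T − 5.906) = 1180.4(T − 5.906)
1249.8 T = 37450 + 6938.8 + 6971.6 = 51360
T ≈ 41.09 °C, under the boiling point, so the assumption holds.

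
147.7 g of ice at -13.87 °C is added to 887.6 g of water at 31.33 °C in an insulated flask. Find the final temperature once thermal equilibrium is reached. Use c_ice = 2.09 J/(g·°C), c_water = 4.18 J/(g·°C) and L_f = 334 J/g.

Conservation of energy gives ΣQ = 0:
warm ice to 0 °C: 147.7·2.09·(0 − (-13.87)) = 4281.6
  latent heat to melt: 147.7·334 = 49332
  meltwater 0→T: 147.7·4.18·T = 617.39 T
  water cools: 887.6·4.18·(T − 31.33) = 3710.2(T − 31.33)
4327.6 T = 116240 − 53613 = 62626
T ≈ 14.47 °C (positive, so assuming full melt was valid).

T_f ≈ 14.5 °C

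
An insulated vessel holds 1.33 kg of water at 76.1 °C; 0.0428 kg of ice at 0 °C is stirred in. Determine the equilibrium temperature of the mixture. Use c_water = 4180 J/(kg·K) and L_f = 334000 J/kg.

T_f ≈ 71.2 °C

Energy conservation, ΣQ = 0:
latent heat to melt: 0.0428·334000 = 14295; meltwater 0→T: 0.0428·4180·T = 178.9 T; water: 5559.4(T − 76.1)
5738.3 T = 423070 − 14295 = 408775
T ≈ 71.24 °C (positive, so assuming full melt was valid).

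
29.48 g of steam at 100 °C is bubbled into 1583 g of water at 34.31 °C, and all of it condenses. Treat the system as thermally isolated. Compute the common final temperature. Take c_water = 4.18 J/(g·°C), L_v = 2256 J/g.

T_f ≈ 45.4 °C

Net heat exchanged in the isolated system is zero:
condense steam: −29.48×2256 = −66507
  condensate cools 100→T: 29.48×4.18×(T − 100) = 123.23(T − 100)
  original water: 6616.9(T − 34.31)
6740.2 T = 66507 + 12323 + 227027 = 305857
T ≈ 45.38 °C — below 100 °C, confirming all the steam condensed.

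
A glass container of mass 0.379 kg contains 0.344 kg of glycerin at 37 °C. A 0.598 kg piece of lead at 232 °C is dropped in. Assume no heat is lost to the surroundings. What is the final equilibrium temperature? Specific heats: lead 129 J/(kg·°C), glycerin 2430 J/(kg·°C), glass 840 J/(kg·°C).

Taking heat into each body as positive, Σ m c ΔT = 0:
0.598×129×(T − 232) + 0.344×2430×(T − 37) + 0.379×840×(T − 37) = 0
77.14(T − 232) + 835.92(T − 37) + 318.36(T − 37) = 0
1231.4 T = 60605
T = 60605 / 1231.4 = 49.2 °C

T_f ≈ 49.2 °C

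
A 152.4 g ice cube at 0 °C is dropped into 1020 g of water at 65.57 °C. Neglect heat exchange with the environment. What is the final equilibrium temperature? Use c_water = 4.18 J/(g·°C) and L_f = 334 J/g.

T_f ≈ 46.7 °C

Heat gained plus heat lost sum to zero:
melt ice: 152.4·334 = 50902
  meltwater 0→T: 152.4·4.18·T = 637.03 T
  water: 4263.6(T − 65.57)
4900.6 T = 279564 − 50902 = 228663
T ≈ 46.66 °C. Since T > 0 °C, the all-ice-melts assumption holds.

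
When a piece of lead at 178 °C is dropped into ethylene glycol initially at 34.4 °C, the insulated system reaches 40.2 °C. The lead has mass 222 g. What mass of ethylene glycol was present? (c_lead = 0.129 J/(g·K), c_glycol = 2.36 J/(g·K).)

Heat gained plus heat lost sum to zero:
222·0.129·(40.2 − 178) + m·2.36·(40.2 − 34.4) = 0
13.69 m = 3946.3
m = 3946.3/13.69 ≈ 288.3 g

m ≈ 288 g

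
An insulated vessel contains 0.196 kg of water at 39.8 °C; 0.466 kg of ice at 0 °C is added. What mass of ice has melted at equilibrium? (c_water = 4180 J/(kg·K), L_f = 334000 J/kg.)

m_melted ≈ 0.0976 kg

Cooling the water to 0 °C releases 0.196·4180·39.8 = 32607 J.
To melt every bit of ice: 0.466·334000 = 155644 J.
Since 32607 < 155644 J, not all the ice melts; equilibrium is at 0 °C.
Mass melted = 32607/334000 ≈ 0.09763 kg.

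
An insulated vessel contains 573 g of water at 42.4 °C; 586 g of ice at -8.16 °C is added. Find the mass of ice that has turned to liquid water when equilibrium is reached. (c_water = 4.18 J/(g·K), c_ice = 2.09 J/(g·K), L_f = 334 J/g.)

Water can give up m c ΔT = 573×4.18×42.4 = 101554 J before reaching 0 °C.
Of that, 586×2.09×8.16 = 9993.9 J goes to bring the ice to 0 °C, leaving 91560 J.
To melt every bit of ice: 586×334 = 195724 J.
That's not enough to melt it all — equilibrium is at 0 °C with ice remaining.
m_melted×334 = 91560  ⇒  m_melted ≈ 274.1 g.

m_melted ≈ 274 g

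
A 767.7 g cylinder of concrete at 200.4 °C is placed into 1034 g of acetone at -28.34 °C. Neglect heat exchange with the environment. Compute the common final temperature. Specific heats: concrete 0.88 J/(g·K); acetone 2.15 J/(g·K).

T_f ≈ 25.0 °C

Setting the total heat transfer to zero:
767.7·0.88·(T − 200.4) + 1034·2.15·(T − (-28.34)) = 0
675.58(T − 200.4) + 2223.1(T − (-28.34)) = 0
2898.7 T = 72383
T = 72383/2898.7 ≈ 24.97 °C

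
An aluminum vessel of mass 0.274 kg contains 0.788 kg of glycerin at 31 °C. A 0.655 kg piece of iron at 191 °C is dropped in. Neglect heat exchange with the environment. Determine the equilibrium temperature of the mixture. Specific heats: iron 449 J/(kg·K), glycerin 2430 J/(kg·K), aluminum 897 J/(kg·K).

T_f ≈ 50.2 °C

Taking heat into each body as positive, Σ m c ΔT = 0:
0.655×449×(T − 191) + 0.788×2430×(T − 31) + 0.274×897×(T − 31) = 0
2454.7 T = 123151
T = 123151/2454.7 ≈ 50.17 °C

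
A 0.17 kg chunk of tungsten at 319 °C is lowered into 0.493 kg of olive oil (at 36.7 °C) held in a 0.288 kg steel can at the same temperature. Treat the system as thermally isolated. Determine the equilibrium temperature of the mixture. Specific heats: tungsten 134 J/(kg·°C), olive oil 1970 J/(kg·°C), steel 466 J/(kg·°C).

T_f ≈ 42.4 °C

Taking heat into each body as positive, Σ m c ΔT = 0:
0.17*134*(T − 319) + 0.493*1970*(T − 36.7) + 0.288*466*(T − 36.7) = 0
1128.2 T = 47836
T = 47836/1128.2 ≈ 42.40 °C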